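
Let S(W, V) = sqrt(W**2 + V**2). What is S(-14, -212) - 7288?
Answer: -7288 + 2*sqrt(11285) ≈ -7075.5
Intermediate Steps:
S(W, V) = sqrt(V**2 + W**2)
S(-14, -212) - 7288 = sqrt((-212)**2 + (-14)**2) - 7288 = sqrt(44944 + 196) - 7288 = sqrt(45140) - 7288 = 2*sqrt(11285) - 7288 = -7288 + 2*sqrt(11285)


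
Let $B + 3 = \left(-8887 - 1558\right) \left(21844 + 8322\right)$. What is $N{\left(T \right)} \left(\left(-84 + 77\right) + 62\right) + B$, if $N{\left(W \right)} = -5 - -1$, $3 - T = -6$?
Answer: $-315084093$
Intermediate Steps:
$B = -315083873$ ($B = -3 + \left(-8887 - 1558\right) \left(21844 + 8322\right) = -3 - 315083870 = -315083873$)
$T = 9$ ($T = 3 - -6 = 3 + 6 = 9$)
$N{\left(W \right)} = -4$ ($N{\left(W \right)} = -5 + 1 = -4$)
$N{\left(T \right)} \left(\left(-84 + 77\right) + 62\right) + B = - 4 \left(\left(-84 + 77\right) + 62\right) - 315083873 = - 4 \left(-7 + 62\right) - 315083873 = \left(-4\right) 55 - 315083873 = -220 - 315083873 = -315084093$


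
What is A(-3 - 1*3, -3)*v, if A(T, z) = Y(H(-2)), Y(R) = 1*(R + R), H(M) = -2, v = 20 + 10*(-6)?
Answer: 160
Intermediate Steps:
v = -40 (v = 20 - 60 = -40)
Y(R) = 2*R (Y(R) = 1*(2*R) = 2*R)
A(T, z) = -4 (A(T, z) = 2*(-2) = -4)
A(-3 - 1*3, -3)*v = -4*(-40) = 160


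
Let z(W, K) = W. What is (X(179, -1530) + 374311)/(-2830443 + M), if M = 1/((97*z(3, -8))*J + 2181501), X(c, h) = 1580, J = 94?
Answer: -830288714805/6252038172764 ≈ -0.13280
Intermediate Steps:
M = 1/2208855 (M = 1/((97*3)*94 + 2181501) = 1/(291*94 + 2181501) = 1/(27354 + 2181501) = 1/2208855 ≈ 4.5272e-7)
(X(179, -1530) + 374311)/(-2830443 + M) = (1580 + 374311)/(-2830443 + 1/2208855) = 375891/(-6252038172764/2208855) = 375891*(-2208855/6252038172764) = -830288714805/6252038172764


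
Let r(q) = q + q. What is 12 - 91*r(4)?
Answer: -716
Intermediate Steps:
r(q) = 2*q
12 - 91*r(4) = 12 - 182*4 = 12 - 91*8 = 12 - 728 = -716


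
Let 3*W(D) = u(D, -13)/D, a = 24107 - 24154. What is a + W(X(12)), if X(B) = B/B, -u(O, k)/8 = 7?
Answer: -197/3 ≈ -65.667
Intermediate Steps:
u(O, k) = -56 (u(O, k) = -8*7 = -56)
a = -47
X(B) = 1
W(D) = -56/(3*D) (W(D) = (-56/D)/3 = -56/(3*D))
a + W(X(12)) = -47 - 56/3/1 = -47 - 56/3*1 = -47 - 56/3 = -197/3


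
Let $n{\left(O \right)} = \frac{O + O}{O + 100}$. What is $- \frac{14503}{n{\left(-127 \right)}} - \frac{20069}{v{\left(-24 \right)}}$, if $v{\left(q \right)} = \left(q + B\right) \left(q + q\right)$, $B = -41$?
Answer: $- \frac{613415123}{396240} \approx -1548.1$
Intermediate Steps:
$v{\left(q \right)} = 2 q \left(-41 + q\right)$ ($v{\left(q \right)} = \left(q - 41\right) \left(q + q\right) = \left(-41 + q\right) 2 q = 2 q \left(-41 + q\right)$)
$n{\left(O \right)} = \frac{2 O}{100 + O}$
$- \frac{14503}{n{\left(-127 \right)}} - \frac{20069}{v{\left(-24 \right)}} = - \frac{14503}{2 \left(-127\right) \frac{1}{100 - 127}} - \frac{20069}{2 \left(-24\right) \left(-41 - 24\right)} = - \frac{14503}{2 \left(-127\right) \frac{1}{-27}} - \frac{20069}{2 \left(-24\right) \left(-65\right)} = - \frac{14503}{2 \left(-127\right) \left(- \frac{1}{27}\right)} - \frac{20069}{3120} = - \frac{14503}{\frac{254}{27}} - \frac{20069}{3120} = \left(-14503\right) \frac{27}{254} - \frac{20069}{3120} = - \frac{391581}{254} - \frac{20069}{3120} = - \frac{613415123}{396240}$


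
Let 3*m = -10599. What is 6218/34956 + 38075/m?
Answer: -654490753/61749774 ≈ -10.599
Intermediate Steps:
m = -3533 (m = (⅓)*(-10599) = -3533)
6218/34956 + 38075/m = 6218/34956 + 38075/(-3533) = 6218*(1/34956) + 38075*(-1/3533) = 3109/17478 - 38075/3533 = -654490753/61749774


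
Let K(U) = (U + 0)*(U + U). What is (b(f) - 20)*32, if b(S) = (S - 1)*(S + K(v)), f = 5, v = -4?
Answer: 4096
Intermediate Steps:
K(U) = 2*U**2 (K(U) = U*(2*U) = 2*U**2)
b(S) = (-1 + S)*(32 + S) (b(S) = (S - 1)*(S + 2*(-4)**2) = (-1 + S)*(S + 2*16) = (-1 + S)*(S + 32) = (-1 + S)*(32 + S))
(b(f) - 20)*32 = ((-32 + 5**2 + 31*5) - 20)*32 = ((-32 + 25 + 155) - 20)*32 = (148 - 20)*32 = 128*32 = 4096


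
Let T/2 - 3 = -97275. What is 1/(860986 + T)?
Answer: 1/666442 ≈ 1.5005e-6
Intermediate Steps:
T = -194544 (T = 6 + 2*(-97275) = 6 - 194550 = -194544)
1/(860986 + T) = 1/(860986 - 194544) = 1/666442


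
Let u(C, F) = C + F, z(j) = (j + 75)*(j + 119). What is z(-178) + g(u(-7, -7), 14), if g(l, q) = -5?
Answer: 6072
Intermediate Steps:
z(j) = (75 + j)*(119 + j)
z(-178) + g(u(-7, -7), 14) = (8925 + (-178)² + 194*(-178)) - 5 = (8925 + 31684 - 34532) - 5 = 6077 - 5 = 6072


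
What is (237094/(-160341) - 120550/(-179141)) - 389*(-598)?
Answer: 6681729087127678/28723647081 ≈ 2.3262e+5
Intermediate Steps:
(237094/(-160341) - 120550/(-179141)) - 389*(-598) = (237094*(-1/160341) - 120550*(-1/179141)) + 232622 = (-237094/160341 + 120550/179141) + 232622 = -23144148704/28723647081 + 232622 = 6681729087127678/28723647081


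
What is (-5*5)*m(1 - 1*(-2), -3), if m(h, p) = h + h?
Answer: -150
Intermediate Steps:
m(h, p) = 2*h
(-5*5)*m(1 - 1*(-2), -3) = (-5*5)*(2*(1 - 1*(-2))) = -50*(1 + 2) = -50*3 = -25*6 = -150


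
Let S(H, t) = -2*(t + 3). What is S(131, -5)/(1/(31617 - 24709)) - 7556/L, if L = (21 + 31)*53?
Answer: 19036559/689 ≈ 27629.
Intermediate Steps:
L = 2756 (L = 52*53 = 2756)
S(H, t) = -6 - 2*t (S(H, t) = -2*(3 + t) = -6 - 2*t)
S(131, -5)/(1/(31617 - 24709)) - 7556/L = (-6 - 2*(-5))/(1/(31617 - 24709)) - 7556/2756 = (-6 + 10)/(1/6908) - 7556*1/2756 = 4/(1/6908) - 1889/689 = 4*6908 - 1889/689 = 27632 - 1889/689 = 19036559/689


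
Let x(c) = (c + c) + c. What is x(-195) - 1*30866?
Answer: -31451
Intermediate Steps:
x(c) = 3*c (x(c) = 2*c + c = 3*c)
x(-195) - 1*30866 = 3*(-195) - 1*30866 = -585 - 30866 = -31451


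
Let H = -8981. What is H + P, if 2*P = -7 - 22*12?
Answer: -18233/2 ≈ -9116.5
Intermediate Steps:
P = -271/2 (P = (-7 - 22*12)/2 = (-7 - 264)/2 = (½)*(-271) = -271/2 ≈ -135.50)
H + P = -8981 - 271/2 = -18233/2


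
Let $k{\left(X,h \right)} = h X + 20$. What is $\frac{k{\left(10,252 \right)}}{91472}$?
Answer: $\frac{635}{22868} \approx 0.027768$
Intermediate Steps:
$k{\left(X,h \right)} = 20 + X h$ ($k{\left(X,h \right)} = X h + 20 = 20 + X h$)
$\frac{k{\left(10,252 \right)}}{91472} = \frac{20 + 10 \cdot 252}{91472} = \left(20 + 2520\right) \frac{1}{91472} = 2540 \cdot \frac{1}{91472} = \frac{635}{22868}$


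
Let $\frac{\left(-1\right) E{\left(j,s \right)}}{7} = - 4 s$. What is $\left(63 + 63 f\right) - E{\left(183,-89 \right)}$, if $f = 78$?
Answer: $7469$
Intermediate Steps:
$E{\left(j,s \right)} = 28 s$ ($E{\left(j,s \right)} = - 7 \left(- 4 s\right) = 28 s$)
$\left(63 + 63 f\right) - E{\left(183,-89 \right)} = \left(63 + 63 \cdot 78\right) - 28 \left(-89\right) = \left(63 + 4914\right) - -2492 = 4977 + 2492 = 7469$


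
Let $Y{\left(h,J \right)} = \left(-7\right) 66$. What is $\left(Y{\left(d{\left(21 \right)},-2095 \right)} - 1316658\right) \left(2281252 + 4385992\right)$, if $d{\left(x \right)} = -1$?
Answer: $-8781560417280$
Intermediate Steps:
$Y{\left(h,J \right)} = -462$
$\left(Y{\left(d{\left(21 \right)},-2095 \right)} - 1316658\right) \left(2281252 + 4385992\right) = \left(-462 - 1316658\right) \left(2281252 + 4385992\right) = \left(-1317120\right) 6667244 = -8781560417280$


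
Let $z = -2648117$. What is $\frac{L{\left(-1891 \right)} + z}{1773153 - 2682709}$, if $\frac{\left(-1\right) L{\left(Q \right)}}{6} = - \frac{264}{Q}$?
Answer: $\frac{5007590831}{1719970396} \approx 2.9114$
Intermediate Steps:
$L{\left(Q \right)} = \frac{1584}{Q}$ ($L{\left(Q \right)} = - 6 \left(- \frac{264}{Q}\right) = \frac{1584}{Q}$)
$\frac{L{\left(-1891 \right)} + z}{1773153 - 2682709} = \frac{\frac{1584}{-1891} - 2648117}{1773153 - 2682709} = \frac{1584 \left(- \frac{1}{1891}\right) - 2648117}{-909556} = \left(- \frac{1584}{1891} - 2648117\right) \left(- \frac{1}{909556}\right) = \left(- \frac{5007590831}{1891}\right) \left(- \frac{1}{909556}\right) = \frac{5007590831}{1719970396}$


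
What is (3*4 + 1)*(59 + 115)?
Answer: 2262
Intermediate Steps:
(3*4 + 1)*(59 + 115) = (12 + 1)*174 = 13*174 = 2262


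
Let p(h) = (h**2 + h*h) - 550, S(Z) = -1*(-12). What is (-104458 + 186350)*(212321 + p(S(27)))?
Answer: 17365935628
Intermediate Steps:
S(Z) = 12
p(h) = -550 + 2*h**2 (p(h) = (h**2 + h**2) - 550 = 2*h**2 - 550 = -550 + 2*h**2)
(-104458 + 186350)*(212321 + p(S(27))) = (-104458 + 186350)*(212321 + (-550 + 2*12**2)) = 81892*(212321 + (-550 + 2*144)) = 81892*(212321 + (-550 + 288)) = 81892*(212321 - 262) = 81892*212059 = 17365935628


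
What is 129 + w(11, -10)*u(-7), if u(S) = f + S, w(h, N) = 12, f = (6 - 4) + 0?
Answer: 69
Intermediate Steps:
f = 2 (f = 2 + 0 = 2)
u(S) = 2 + S
129 + w(11, -10)*u(-7) = 129 + 12*(2 - 7) = 129 + 12*(-5) = 129 - 60 = 69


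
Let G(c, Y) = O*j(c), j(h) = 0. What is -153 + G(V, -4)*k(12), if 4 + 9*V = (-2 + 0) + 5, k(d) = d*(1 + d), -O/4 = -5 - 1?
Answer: -153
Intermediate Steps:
O = 24 (O = -4*(-5 - 1) = -4*(-6) = 24)
V = -⅑ (V = -4/9 + ((-2 + 0) + 5)/9 = -4/9 + (-2 + 5)/9 = -4/9 + (⅑)*3 = -4/9 + ⅓ = -⅑ ≈ -0.11111)
G(c, Y) = 0 (G(c, Y) = 24*0 = 0)
-153 + G(V, -4)*k(12) = -153 + 0*(12*(1 + 12)) = -153 + 0*(12*13) = -153 + 0*156 = -153 + 0 = -153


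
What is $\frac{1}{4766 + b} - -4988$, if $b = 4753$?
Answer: $\frac{47480773}{9519} \approx 4988.0$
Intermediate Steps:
$\frac{1}{4766 + b} - -4988 = \frac{1}{4766 + 4753} - -4988 = \frac{1}{9519} + 4988 = \frac{47480773}{9519}$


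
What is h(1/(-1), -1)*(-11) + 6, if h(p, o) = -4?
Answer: 50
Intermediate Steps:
h(1/(-1), -1)*(-11) + 6 = -4*(-11) + 6 = 44 + 6 = 50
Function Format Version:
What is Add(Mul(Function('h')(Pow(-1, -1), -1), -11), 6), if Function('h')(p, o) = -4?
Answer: 50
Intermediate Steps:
Add(Mul(Function('h')(Pow(-1, -1), -1), -11), 6) = Add(Mul(-4, -11), 6) = Add(44, 6) = 50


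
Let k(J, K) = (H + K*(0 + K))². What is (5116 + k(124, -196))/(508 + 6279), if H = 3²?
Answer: 1476485741/6787 ≈ 2.1755e+5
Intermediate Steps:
H = 9
k(J, K) = (9 + K²)² (k(J, K) = (9 + K*(0 + K))² = (9 + K*K)² = (9 + K²)²)
(5116 + k(124, -196))/(508 + 6279) = (5116 + (9 + (-196)²)²)/(508 + 6279) = (5116 + (9 + 38416)²)/6787 = (5116 + 38425²)*(1/6787) = (5116 + 1476480625)*(1/6787) = 1476485741*(1/6787) = 1476485741/6787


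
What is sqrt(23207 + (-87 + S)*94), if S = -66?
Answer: 5*sqrt(353) ≈ 93.942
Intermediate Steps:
sqrt(23207 + (-87 + S)*94) = sqrt(23207 + (-87 - 66)*94) = sqrt(23207 - 153*94) = sqrt(23207 - 14382) = sqrt(8825) = 5*sqrt(353)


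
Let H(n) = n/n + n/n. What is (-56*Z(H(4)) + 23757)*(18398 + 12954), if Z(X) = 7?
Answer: 732539480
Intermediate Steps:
H(n) = 2 (H(n) = 1 + 1 = 2)
(-56*Z(H(4)) + 23757)*(18398 + 12954) = (-56*7 + 23757)*(18398 + 12954) = (-392 + 23757)*31352 = 23365*31352 = 732539480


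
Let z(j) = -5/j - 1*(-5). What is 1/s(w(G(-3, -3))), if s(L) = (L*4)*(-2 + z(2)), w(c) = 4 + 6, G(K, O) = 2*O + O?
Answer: 1/20 ≈ 0.050000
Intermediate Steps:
z(j) = 5 - 5/j (z(j) = -5/j + 5 = 5 - 5/j)
G(K, O) = 3*O
w(c) = 10
s(L) = 2*L (s(L) = (L*4)*(-2 + (5 - 5/2)) = (4*L)*(-2 + (5 - 5*½)) = (4*L)*(-2 + (5 - 5/2)) = (4*L)*(-2 + 5/2) = (4*L)*(½) = 2*L)
1/s(w(G(-3, -3))) = 1/(2*10) = 1/20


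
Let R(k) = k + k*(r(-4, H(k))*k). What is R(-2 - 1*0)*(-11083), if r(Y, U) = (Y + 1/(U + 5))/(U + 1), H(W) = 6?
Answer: 3613058/77 ≈ 46923.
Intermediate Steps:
r(Y, U) = (Y + 1/(5 + U))/(1 + U)
R(k) = k - 43*k**2/77 (R(k) = k + k*(((1 + 5*(-4) + 6*(-4))/(5 + 6**2 + 6*6))*k) = k + k*(((1 - 20 - 24)/(5 + 36 + 36))*k) = k + k*((-43/77)*k) = k + k*(((1/77)*(-43))*k) = k + k*(-43*k/77) = k - 43*k**2/77)
R(-2 - 1*0)*(-11083) = ((-2 - 1*0)*(77 - 43*(-2 - 1*0))/77)*(-11083) = ((-2 + 0)*(77 - 43*(-2 + 0))/77)*(-11083) = ((1/77)*(-2)*(77 - 43*(-2)))*(-11083) = ((1/77)*(-2)*(77 + 86))*(-11083) = ((1/77)*(-2)*163)*(-11083) = -326/77*(-11083) = 3613058/77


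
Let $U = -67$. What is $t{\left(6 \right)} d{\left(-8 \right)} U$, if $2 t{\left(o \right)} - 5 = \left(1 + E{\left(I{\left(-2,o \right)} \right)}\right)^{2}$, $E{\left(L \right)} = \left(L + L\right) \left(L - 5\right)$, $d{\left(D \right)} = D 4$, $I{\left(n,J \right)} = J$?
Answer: $186528$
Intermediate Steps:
$d{\left(D \right)} = 4 D$
$E{\left(L \right)} = 2 L \left(-5 + L\right)$
$t{\left(o \right)} = \frac{5}{2} + \frac{\left(1 + 2 o \left(-5 + o\right)\right)^{2}}{2}$
$t{\left(6 \right)} d{\left(-8 \right)} U = \left(\frac{5}{2} + \frac{\left(1 + 2 \cdot 6 \left(-5 + 6\right)\right)^{2}}{2}\right) 4 \left(-8\right) \left(-67\right) = \left(\frac{5}{2} + \frac{\left(1 + 2 \cdot 6 \cdot 1\right)^{2}}{2}\right) \left(-32\right) \left(-67\right) = \left(\frac{5}{2} + \frac{\left(1 + 12\right)^{2}}{2}\right) \left(-32\right) \left(-67\right) = \left(\frac{5}{2} + \frac{13^{2}}{2}\right) \left(-32\right) \left(-67\right) = \left(\frac{5}{2} + \frac{1}{2} \cdot 169\right) \left(-32\right) \left(-67\right) = \left(\frac{5}{2} + \frac{169}{2}\right) \left(-32\right) \left(-67\right) = 87 \left(-32\right) \left(-67\right) = \left(-2784\right) \left(-67\right) = 186528$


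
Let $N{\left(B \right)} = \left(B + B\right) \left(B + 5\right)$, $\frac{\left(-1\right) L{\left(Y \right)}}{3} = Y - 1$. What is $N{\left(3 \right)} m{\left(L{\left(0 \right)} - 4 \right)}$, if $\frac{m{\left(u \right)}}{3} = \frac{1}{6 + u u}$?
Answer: $\frac{144}{7} \approx 20.571$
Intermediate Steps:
$L{\left(Y \right)} = 3 - 3 Y$ ($L{\left(Y \right)} = - 3 \left(Y - 1\right) = - 3 \left(-1 + Y\right) = 3 - 3 Y$)
$N{\left(B \right)} = 2 B \left(5 + B\right)$
$m{\left(u \right)} = \frac{3}{6 + u^{2}}$ ($m{\left(u \right)} = \frac{3}{6 + u u} = \frac{3}{6 + u^{2}}$)
$N{\left(3 \right)} m{\left(L{\left(0 \right)} - 4 \right)} = 2 \cdot 3 \left(5 + 3\right) \frac{3}{6 + \left(\left(3 - 0\right) - 4\right)^{2}} = 2 \cdot 3 \cdot 8 \frac{3}{6 + \left(\left(3 + 0\right) - 4\right)^{2}} = 48 \frac{3}{6 + \left(3 - 4\right)^{2}} = 48 \frac{3}{6 + \left(-1\right)^{2}} = 48 \frac{3}{6 + 1} = 48 \cdot \frac{3}{7} = \frac{144}{7}$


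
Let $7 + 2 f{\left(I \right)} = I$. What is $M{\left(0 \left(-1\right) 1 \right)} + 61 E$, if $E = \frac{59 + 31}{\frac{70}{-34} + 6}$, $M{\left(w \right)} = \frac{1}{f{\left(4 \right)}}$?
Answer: $\frac{279856}{201} \approx 1392.3$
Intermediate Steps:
$f{\left(I \right)} = - \frac{7}{2} + \frac{I}{2}$
$M{\left(w \right)} = - \frac{2}{3}$ ($M{\left(w \right)} = \frac{1}{- \frac{7}{2} + \frac{1}{2} \cdot 4} = \frac{1}{- \frac{7}{2} + 2} = \frac{1}{- \frac{3}{2}} = - \frac{2}{3}$)
$E = \frac{1530}{67}$ ($E = \frac{90}{70 \left(- \frac{1}{34}\right) + 6} = \frac{90}{- \frac{35}{17} + 6} = \frac{90}{\frac{67}{17}} = 90 \cdot \frac{17}{67} = \frac{1530}{67} \approx 22.836$)
$M{\left(0 \left(-1\right) 1 \right)} + 61 E = - \frac{2}{3} + 61 \cdot \frac{1530}{67} = - \frac{2}{3} + \frac{93330}{67} = \frac{279856}{201}$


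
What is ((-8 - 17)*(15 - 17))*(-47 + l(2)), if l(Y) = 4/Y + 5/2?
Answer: -2125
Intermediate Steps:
l(Y) = 5/2 + 4/Y (l(Y) = 4/Y + 5*(½) = 4/Y + 5/2 = 5/2 + 4/Y)
((-8 - 17)*(15 - 17))*(-47 + l(2)) = ((-8 - 17)*(15 - 17))*(-47 + (5/2 + 4/2)) = (-25*(-2))*(-47 + (5/2 + 4*(½))) = 50*(-47 + (5/2 + 2)) = 50*(-47 + 9/2) = 50*(-85/2) = -2125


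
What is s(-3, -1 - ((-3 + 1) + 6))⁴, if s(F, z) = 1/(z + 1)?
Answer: 1/256 ≈ 0.0039063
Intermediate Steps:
s(F, z) = 1/(1 + z)
s(-3, -1 - ((-3 + 1) + 6))⁴ = (1/(1 + (-1 - ((-3 + 1) + 6))))⁴ = (1/(1 + (-1 - (-2 + 6))))⁴ = (1/(1 + (-1 - 1*4)))⁴ = (1/(1 + (-1 - 4)))⁴ = (1/(1 - 5))⁴ = (1/(-4))⁴ = (-¼)⁴ = 1/256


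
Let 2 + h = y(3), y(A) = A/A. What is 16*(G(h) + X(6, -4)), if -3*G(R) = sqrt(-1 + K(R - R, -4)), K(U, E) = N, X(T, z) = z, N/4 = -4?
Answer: -64 - 16*I*sqrt(17)/3 ≈ -64.0 - 21.99*I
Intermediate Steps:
N = -16 (N = 4*(-4) = -16)
y(A) = 1
h = -1 (h = -2 + 1 = -1)
K(U, E) = -16
G(R) = -I*sqrt(17)/3 (G(R) = -sqrt(-1 - 16)/3 = -I*sqrt(17)/3)
16*(G(h) + X(6, -4)) = 16*(-I*sqrt(17)/3 - 4) = 16*(-4 - I*sqrt(17)/3) = -64 - 16*I*sqrt(17)/3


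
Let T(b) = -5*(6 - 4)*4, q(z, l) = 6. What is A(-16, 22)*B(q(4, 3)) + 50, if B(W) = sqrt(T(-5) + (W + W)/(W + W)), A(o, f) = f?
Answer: 50 + 22*I*sqrt(39) ≈ 50.0 + 137.39*I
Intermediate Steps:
T(b) = -40 (T(b) = -5*2*4 = -10*4 = -40)
B(W) = I*sqrt(39) (B(W) = sqrt(-40 + (W + W)/(W + W)) = sqrt(-40 + (2*W)/((2*W))) = sqrt(-40 + (2*W)*(1/(2*W))) = sqrt(-40 + 1) = sqrt(-39) = I*sqrt(39))
A(-16, 22)*B(q(4, 3)) + 50 = 22*(I*sqrt(39)) + 50 = 22*I*sqrt(39) + 50 = 50 + 22*I*sqrt(39)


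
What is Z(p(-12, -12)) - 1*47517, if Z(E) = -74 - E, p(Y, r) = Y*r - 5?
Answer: -47730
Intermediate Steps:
p(Y, r) = -5 + Y*r
Z(p(-12, -12)) - 1*47517 = (-74 - (-5 - 12*(-12))) - 1*47517 = (-74 - (-5 + 144)) - 47517 = (-74 - 1*139) - 47517 = (-74 - 139) - 47517 = -213 - 47517 = -47730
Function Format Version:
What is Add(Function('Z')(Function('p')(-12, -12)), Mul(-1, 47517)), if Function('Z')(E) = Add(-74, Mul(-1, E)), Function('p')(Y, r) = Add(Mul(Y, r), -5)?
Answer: -47730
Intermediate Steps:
Function('p')(Y, r) = Add(-5, Mul(Y, r))
Add(Function('Z')(Function('p')(-12, -12)), Mul(-1, 47517)) = Add(Add(-74, Mul(-1, Add(-5, Mul(-12, -12)))), Mul(-1, 47517)) = Add(Add(-74, Mul(-1, Add(-5, 144))), -47517) = Add(Add(-74, Mul(-1, 139)), -47517) = Add(Add(-74, -139), -47517) = Add(-213, -47517) = -47730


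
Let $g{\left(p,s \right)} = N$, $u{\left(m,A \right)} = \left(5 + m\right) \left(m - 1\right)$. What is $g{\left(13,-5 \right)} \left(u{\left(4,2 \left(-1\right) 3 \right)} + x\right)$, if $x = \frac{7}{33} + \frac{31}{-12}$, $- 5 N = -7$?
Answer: $\frac{22757}{660} \approx 34.48$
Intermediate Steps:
$u{\left(m,A \right)} = \left(-1 + m\right) \left(5 + m\right)$ ($u{\left(m,A \right)} = \left(5 + m\right) \left(-1 + m\right) = \left(-1 + m\right) \left(5 + m\right)$)
$N = \frac{7}{5}$ ($N = \left(- \frac{1}{5}\right) \left(-7\right) = \frac{7}{5} \approx 1.4$)
$g{\left(p,s \right)} = \frac{7}{5}$
$x = - \frac{313}{132}$ ($x = 7 \cdot \frac{1}{33} + 31 \left(- \frac{1}{12}\right) = \frac{7}{33} - \frac{31}{12} = - \frac{313}{132} \approx -2.3712$)
$g{\left(13,-5 \right)} \left(u{\left(4,2 \left(-1\right) 3 \right)} + x\right) = \frac{7 \left(\left(-5 + 4^{2} + 4 \cdot 4\right) - \frac{313}{132}\right)}{5} = \frac{7 \left(\left(-5 + 16 + 16\right) - \frac{313}{132}\right)}{5} = \frac{7 \left(27 - \frac{313}{132}\right)}{5} = \frac{7}{5} \cdot \frac{3251}{132} = \frac{22757}{660}$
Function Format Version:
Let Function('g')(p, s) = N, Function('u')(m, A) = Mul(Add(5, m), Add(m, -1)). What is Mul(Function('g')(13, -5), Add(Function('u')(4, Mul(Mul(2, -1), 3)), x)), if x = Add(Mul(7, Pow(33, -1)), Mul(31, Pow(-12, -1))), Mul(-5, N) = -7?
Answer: Rational(22757, 660) ≈ 34.480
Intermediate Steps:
Function('u')(m, A) = Mul(Add(-1, m), Add(5, m)) (Function('u')(m, A) = Mul(Add(5, m), Add(-1, m)) = Mul(Add(-1, m), Add(5, m)))
N = Rational(7, 5) (N = Mul(Rational(-1, 5), -7) = Rational(7, 5) ≈ 1.4000)
Function('g')(p, s) = Rational(7, 5)
x = Rational(-313, 132) (x = Add(Mul(7, Rational(1, 33)), Mul(31, Rational(-1, 12))) = Add(Rational(7, 33), Rational(-31, 12)) = Rational(-313, 132) ≈ -2.3712)
Mul(Function('g')(13, -5), Add(Function('u')(4, Mul(Mul(2, -1), 3)), x)) = Mul(Rational(7, 5), Add(Add(-5, Pow(4, 2), Mul(4, 4)), Rational(-313, 132))) = Mul(Rational(7, 5), Add(Add(-5, 16, 16), Rational(-313, 132))) = Mul(Rational(7, 5), Add(27, Rational(-313, 132))) = Mul(Rational(7, 5), Rational(3251, 132)) = Rational(22757, 660)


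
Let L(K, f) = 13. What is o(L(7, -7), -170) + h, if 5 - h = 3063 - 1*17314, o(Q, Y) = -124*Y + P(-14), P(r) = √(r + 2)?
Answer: 35336 + 2*I*√3 ≈ 35336.0 + 3.4641*I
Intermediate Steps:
P(r) = √(2 + r)
o(Q, Y) = -124*Y + 2*I*√3 (o(Q, Y) = -124*Y + √(2 - 14) = -124*Y + √(-12) = -124*Y + 2*I*√3)
h = 14256 (h = 5 - (3063 - 1*17314) = 5 - (3063 - 17314) = 5 - 1*(-14251) = 5 + 14251 = 14256)
o(L(7, -7), -170) + h = (-124*(-170) + 2*I*√3) + 14256 = (21080 + 2*I*√3) + 14256 = 35336 + 2*I*√3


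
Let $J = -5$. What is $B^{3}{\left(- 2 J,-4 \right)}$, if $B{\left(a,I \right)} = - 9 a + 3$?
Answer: $-658503$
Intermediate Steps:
$B{\left(a,I \right)} = 3 - 9 a$
$B^{3}{\left(- 2 J,-4 \right)} = \left(3 - 9 \left(\left(-2\right) \left(-5\right)\right)\right)^{3} = \left(3 - 90\right)^{3} = \left(-87\right)^{3} = -658503$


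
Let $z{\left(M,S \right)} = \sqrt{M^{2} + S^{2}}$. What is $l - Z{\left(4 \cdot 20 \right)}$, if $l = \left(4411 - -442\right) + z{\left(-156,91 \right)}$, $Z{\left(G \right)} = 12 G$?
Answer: $3893 + 13 \sqrt{193} \approx 4073.6$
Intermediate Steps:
$l = 4853 + 13 \sqrt{193}$ ($l = \left(4411 - -442\right) + \sqrt{\left(-156\right)^{2} + 91^{2}} = \left(4411 + 442\right) + \sqrt{24336 + 8281} = 4853 + \sqrt{32617} = 4853 + 13 \sqrt{193} \approx 5033.6$)
$l - Z{\left(4 \cdot 20 \right)} = \left(4853 + 13 \sqrt{193}\right) - 12 \cdot 4 \cdot 20 = \left(4853 + 13 \sqrt{193}\right) - 12 \cdot 80 = \left(4853 + 13 \sqrt{193}\right) - 960 = 3893 + 13 \sqrt{193}$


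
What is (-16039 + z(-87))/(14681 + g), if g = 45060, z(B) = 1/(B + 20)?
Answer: -1074614/4002647 ≈ -0.26848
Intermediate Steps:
z(B) = 1/(20 + B)
(-16039 + z(-87))/(14681 + g) = (-16039 + 1/(20 - 87))/(14681 + 45060) = (-16039 + 1/(-67))/59741 = (-16039 - 1/67)*(1/59741) = -1074614/67*1/59741 = -1074614/4002647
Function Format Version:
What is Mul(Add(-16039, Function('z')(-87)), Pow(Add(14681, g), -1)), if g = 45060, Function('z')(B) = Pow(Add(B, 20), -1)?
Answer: Rational(-1074614, 4002647) ≈ -0.26848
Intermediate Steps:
Function('z')(B) = Pow(Add(20, B), -1)
Mul(Add(-16039, Function('z')(-87)), Pow(Add(14681, g), -1)) = Mul(Add(-16039, Pow(Add(20, -87), -1)), Pow(Add(14681, 45060), -1)) = Mul(Add(-16039, Pow(-67, -1)), Pow(59741, -1)) = Mul(Add(-16039, Rational(-1, 67)), Rational(1, 59741)) = Mul(Rational(-1074614, 67), Rational(1, 59741)) = Rational(-1074614, 4002647)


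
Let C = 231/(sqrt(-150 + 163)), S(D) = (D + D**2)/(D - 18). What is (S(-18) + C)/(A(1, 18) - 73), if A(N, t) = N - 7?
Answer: 17/158 - 231*sqrt(13)/1027 ≈ -0.70339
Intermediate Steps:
A(N, t) = -7 + N
S(D) = (D + D**2)/(-18 + D)
C = 231*sqrt(13)/13 (C = 231/(sqrt(13)) = 231*(sqrt(13)/13) = 231*sqrt(13)/13 ≈ 64.068)
(S(-18) + C)/(A(1, 18) - 73) = (-18*(1 - 18)/(-18 - 18) + 231*sqrt(13)/13)/((-7 + 1) - 73) = (-18*(-17)/(-36) + 231*sqrt(13)/13)/(-6 - 73) = (-18*(-1/36)*(-17) + 231*sqrt(13)/13)/(-79) = (-17/2 + 231*sqrt(13)/13)*(-1/79) = 17/158 - 231*sqrt(13)/1027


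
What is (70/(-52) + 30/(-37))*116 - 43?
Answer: -141033/481 ≈ -293.21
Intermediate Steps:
(70/(-52) + 30/(-37))*116 - 43 = (70*(-1/52) + 30*(-1/37))*116 - 43 = (-35/26 - 30/37)*116 - 43 = -2075/962*116 - 43 = -120350/481 - 43 = -141033/481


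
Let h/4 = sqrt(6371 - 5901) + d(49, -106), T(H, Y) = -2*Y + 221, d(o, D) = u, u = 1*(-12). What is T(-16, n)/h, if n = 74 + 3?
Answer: 201/326 + 67*sqrt(470)/1304 ≈ 1.7305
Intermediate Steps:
u = -12
d(o, D) = -12
n = 77
T(H, Y) = 221 - 2*Y
h = -48 + 4*sqrt(470) (h = 4*(sqrt(6371 - 5901) - 12) = 4*(sqrt(470) - 12) = 4*(-12 + sqrt(470)) = -48 + 4*sqrt(470) ≈ 38.718)
T(-16, n)/h = (221 - 2*77)/(-48 + 4*sqrt(470)) = (221 - 154)/(-48 + 4*sqrt(470)) = 67/(-48 + 4*sqrt(470))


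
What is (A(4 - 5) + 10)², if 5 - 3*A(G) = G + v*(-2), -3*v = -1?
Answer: 12100/81 ≈ 149.38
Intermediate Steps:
v = ⅓ (v = -⅓*(-1) = ⅓ ≈ 0.33333)
A(G) = 17/9 - G/3 (A(G) = 5/3 - (G + (⅓)*(-2))/3 = 5/3 - (G - ⅔)/3 = 5/3 - (-⅔ + G)/3 = 5/3 + (2/9 - G/3) = 17/9 - G/3)
(A(4 - 5) + 10)² = ((17/9 - (4 - 5)/3) + 10)² = ((17/9 - ⅓*(-1)) + 10)² = ((17/9 + ⅓) + 10)² = (20/9 + 10)² = (110/9)² = 12100/81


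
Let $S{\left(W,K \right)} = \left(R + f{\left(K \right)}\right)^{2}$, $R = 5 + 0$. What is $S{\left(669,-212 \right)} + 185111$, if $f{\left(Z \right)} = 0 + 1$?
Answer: $185147$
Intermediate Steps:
$f{\left(Z \right)} = 1$
$R = 5$
$S{\left(W,K \right)} = 36$ ($S{\left(W,K \right)} = \left(5 + 1\right)^{2} = 6^{2} = 36$)
$S{\left(669,-212 \right)} + 185111 = 36 + 185111 = 185147$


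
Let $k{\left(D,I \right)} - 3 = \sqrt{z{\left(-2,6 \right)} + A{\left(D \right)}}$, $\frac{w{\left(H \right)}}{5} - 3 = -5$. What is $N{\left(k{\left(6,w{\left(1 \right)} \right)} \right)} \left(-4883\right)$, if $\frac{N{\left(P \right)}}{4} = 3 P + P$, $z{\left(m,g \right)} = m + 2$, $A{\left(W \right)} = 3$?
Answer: $-234384 - 78128 \sqrt{3} \approx -3.6971 \cdot 10^{5}$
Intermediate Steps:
$w{\left(H \right)} = -10$ ($w{\left(H \right)} = 15 + 5 \left(-5\right) = 15 - 25 = -10$)
$z{\left(m,g \right)} = 2 + m$
$k{\left(D,I \right)} = 3 + \sqrt{3}$ ($k{\left(D,I \right)} = 3 + \sqrt{\left(2 - 2\right) + 3} = 3 + \sqrt{0 + 3} = 3 + \sqrt{3}$)
$N{\left(P \right)} = 16 P$ ($N{\left(P \right)} = 4 \left(3 P + P\right) = 4 \cdot 4 P = 16 P$)
$N{\left(k{\left(6,w{\left(1 \right)} \right)} \right)} \left(-4883\right) = 16 \left(3 + \sqrt{3}\right) \left(-4883\right) = \left(48 + 16 \sqrt{3}\right) \left(-4883\right) = -234384 - 78128 \sqrt{3}$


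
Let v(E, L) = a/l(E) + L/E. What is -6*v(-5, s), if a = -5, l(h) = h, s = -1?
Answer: -36/5 ≈ -7.2000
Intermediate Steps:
v(E, L) = -5/E + L/E
-6*v(-5, s) = -6*(-5 - 1)/(-5) = -(-6)*(-6)/5 = -6*6/5 = -36/5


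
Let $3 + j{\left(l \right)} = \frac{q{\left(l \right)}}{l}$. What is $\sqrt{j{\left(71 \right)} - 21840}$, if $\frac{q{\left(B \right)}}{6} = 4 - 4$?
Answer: $3 i \sqrt{2427} \approx 147.79 i$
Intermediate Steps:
$q{\left(B \right)} = 0$ ($q{\left(B \right)} = 6 \left(4 - 4\right) = 6 \cdot 0 = 0$)
$j{\left(l \right)} = -3$ ($j{\left(l \right)} = -3 + \frac{0}{l} = -3 + 0 = -3$)
$\sqrt{j{\left(71 \right)} - 21840} = \sqrt{-3 - 21840} = \sqrt{-21843} = 3 i \sqrt{2427}$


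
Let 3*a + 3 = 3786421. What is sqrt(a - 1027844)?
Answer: sqrt(2108658)/3 ≈ 484.04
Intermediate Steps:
a = 3786418/3 (a = -1 + (1/3)*3786421 = -1 + 3786421/3 = 3786418/3 ≈ 1.2621e+6)
sqrt(a - 1027844) = sqrt(3786418/3 - 1027844) = sqrt(702886/3) = sqrt(2108658)/3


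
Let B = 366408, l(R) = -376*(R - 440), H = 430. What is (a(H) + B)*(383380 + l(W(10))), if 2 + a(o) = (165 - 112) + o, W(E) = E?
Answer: 199976518340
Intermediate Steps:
l(R) = 165440 - 376*R (l(R) = -376*(-440 + R) = 165440 - 376*R)
a(o) = 51 + o (a(o) = -2 + ((165 - 112) + o) = -2 + (53 + o) = 51 + o)
(a(H) + B)*(383380 + l(W(10))) = ((51 + 430) + 366408)*(383380 + (165440 - 376*10)) = (481 + 366408)*(383380 + (165440 - 3760)) = 366889*(383380 + 161680) = 366889*545060 = 199976518340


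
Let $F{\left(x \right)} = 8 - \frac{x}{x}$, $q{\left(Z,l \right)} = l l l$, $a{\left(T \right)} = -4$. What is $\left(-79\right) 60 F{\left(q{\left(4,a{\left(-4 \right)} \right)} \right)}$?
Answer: $-33180$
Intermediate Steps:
$q{\left(Z,l \right)} = l^{3}$ ($q{\left(Z,l \right)} = l^{2} l = l^{3}$)
$F{\left(x \right)} = 7$ ($F{\left(x \right)} = 8 - 1 = 7$)
$\left(-79\right) 60 F{\left(q{\left(4,a{\left(-4 \right)} \right)} \right)} = \left(-79\right) 60 \cdot 7 = \left(-4740\right) 7 = -33180$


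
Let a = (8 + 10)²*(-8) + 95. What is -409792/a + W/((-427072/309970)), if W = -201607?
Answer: 78108919399327/533199392 ≈ 1.4649e+5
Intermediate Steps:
a = -2497 (a = 18²*(-8) + 95 = 324*(-8) + 95 = -2592 + 95 = -2497)
-409792/a + W/((-427072/309970)) = -409792/(-2497) - 201607/((-427072/309970)) = -409792*(-1/2497) - 201607/((-427072*1/309970)) = 409792/2497 - 201607/(-213536/154985) = 409792/2497 - 201607*(-154985/213536) = 409792/2497 + 31246060895/213536 = 78108919399327/533199392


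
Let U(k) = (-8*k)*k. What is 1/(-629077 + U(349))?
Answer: -1/1603485 ≈ -6.2364e-7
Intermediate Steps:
U(k) = -8*k**2
1/(-629077 + U(349)) = 1/(-629077 - 8*349**2) = 1/(-629077 - 8*121801) = 1/(-629077 - 974408) = 1/(-1603485) = -1/1603485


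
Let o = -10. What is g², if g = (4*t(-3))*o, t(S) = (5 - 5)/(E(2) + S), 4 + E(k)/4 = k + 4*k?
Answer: 0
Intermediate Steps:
E(k) = -16 + 20*k (E(k) = -16 + 4*(k + 4*k) = -16 + 4*(5*k) = -16 + 20*k)
t(S) = 0 (t(S) = (5 - 5)/((-16 + 20*2) + S) = 0/((-16 + 40) + S) = 0/(24 + S) = 0)
g = 0 (g = (4*0)*(-10) = 0*(-10) = 0)
g² = 0² = 0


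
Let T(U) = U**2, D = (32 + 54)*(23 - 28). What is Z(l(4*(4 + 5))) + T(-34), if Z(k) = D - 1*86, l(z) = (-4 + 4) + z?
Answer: 640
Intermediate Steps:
l(z) = z (l(z) = 0 + z = z)
D = -430 (D = 86*(-5) = -430)
Z(k) = -516 (Z(k) = -430 - 1*86 = -430 - 86 = -516)
Z(l(4*(4 + 5))) + T(-34) = -516 + (-34)**2 = -516 + 1156 = 640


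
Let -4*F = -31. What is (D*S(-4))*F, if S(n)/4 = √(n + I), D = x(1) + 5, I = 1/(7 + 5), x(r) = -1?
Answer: 62*I*√141/3 ≈ 245.4*I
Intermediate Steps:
F = 31/4 (F = -¼*(-31) = 31/4 ≈ 7.7500)
I = 1/12 ≈ 0.083333
D = 4 (D = -1 + 5 = 4)
S(n) = 4*√(1/12 + n) (S(n) = 4*√(n + 1/12) = 4*√(1/12 + n))
(D*S(-4))*F = (4*(2*√(3 + 36*(-4))/3))*(31/4) = (4*(2*√(3 - 144)/3))*(31/4) = (4*(2*√(-141)/3))*(31/4) = (4*(2*(I*√141)/3))*(31/4) = (4*(2*I*√141/3))*(31/4) = (8*I*√141/3)*(31/4) = 62*I*√141/3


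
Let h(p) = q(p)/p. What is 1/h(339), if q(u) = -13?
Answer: -339/13 ≈ -26.077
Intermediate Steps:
h(p) = -13/p
1/h(339) = 1/(-13/339) = -339/13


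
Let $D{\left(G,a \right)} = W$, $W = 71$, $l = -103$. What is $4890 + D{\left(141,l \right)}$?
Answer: $4961$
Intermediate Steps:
$D{\left(G,a \right)} = 71$
$4890 + D{\left(141,l \right)} = 4890 + 71 = 4961$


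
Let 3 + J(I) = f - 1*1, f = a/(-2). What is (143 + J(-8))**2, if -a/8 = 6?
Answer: 26569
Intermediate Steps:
a = -48 (a = -8*6 = -48)
f = 24 (f = -48/(-2) = -48*(-1/2) = 24)
J(I) = 20 (J(I) = -3 + (24 - 1*1) = -3 + (24 - 1) = -3 + 23 = 20)
(143 + J(-8))**2 = (143 + 20)**2 = 163**2 = 26569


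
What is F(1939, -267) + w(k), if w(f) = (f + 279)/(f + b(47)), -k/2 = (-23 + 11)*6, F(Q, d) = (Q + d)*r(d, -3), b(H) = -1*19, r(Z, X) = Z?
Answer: -55802577/125 ≈ -4.4642e+5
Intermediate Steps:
b(H) = -19
F(Q, d) = d*(Q + d) (F(Q, d) = (Q + d)*d = d*(Q + d))
k = 144 (k = -2*(-23 + 11)*6 = -(-24)*6 = -2*(-72) = 144)
w(f) = (279 + f)/(-19 + f) (w(f) = (f + 279)/(f - 19) = (279 + f)/(-19 + f))
F(1939, -267) + w(k) = -267*(1939 - 267) + (279 + 144)/(-19 + 144) = -267*1672 + 423/125 = -446424 + (1/125)*423 = -446424 + 423/125 = -55802577/125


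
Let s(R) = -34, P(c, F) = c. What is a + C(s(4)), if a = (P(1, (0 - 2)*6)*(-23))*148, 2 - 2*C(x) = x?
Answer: -3386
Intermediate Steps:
C(x) = 1 - x/2
a = -3404 (a = (1*(-23))*148 = -23*148 = -3404)
a + C(s(4)) = -3404 + (1 - ½*(-34)) = -3404 + (1 + 17) = -3404 + 18 = -3386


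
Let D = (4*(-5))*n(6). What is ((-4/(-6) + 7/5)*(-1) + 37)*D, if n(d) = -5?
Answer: 10480/3 ≈ 3493.3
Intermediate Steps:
D = 100 (D = (4*(-5))*(-5) = -20*(-5) = 100)
((-4/(-6) + 7/5)*(-1) + 37)*D = ((-4/(-6) + 7/5)*(-1) + 37)*100 = ((-4*(-1/6) + 7*(1/5))*(-1) + 37)*100 = ((2/3 + 7/5)*(-1) + 37)*100 = ((31/15)*(-1) + 37)*100 = (-31/15 + 37)*100 = (524/15)*100 = 10480/3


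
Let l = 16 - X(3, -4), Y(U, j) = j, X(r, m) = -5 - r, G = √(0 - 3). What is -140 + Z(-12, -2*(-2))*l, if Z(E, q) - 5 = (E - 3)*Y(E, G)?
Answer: -20 - 360*I*√3 ≈ -20.0 - 623.54*I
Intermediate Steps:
G = I*√3 (G = √(-3) = I*√3 ≈ 1.732*I)
Z(E, q) = 5 + I*√3*(-3 + E) (Z(E, q) = 5 + (E - 3)*(I*√3) = 5 + (-3 + E)*(I*√3) = 5 + I*√3*(-3 + E))
l = 24 (l = 16 - (-5 - 1*3) = 16 - (-5 - 3) = 16 - 1*(-8) = 16 + 8 = 24)
-140 + Z(-12, -2*(-2))*l = -140 + (5 - 3*I*√3 + I*(-12)*√3)*24 = -140 + (5 - 3*I*√3 - 12*I*√3)*24 = -140 + (5 - 15*I*√3)*24 = -140 + (120 - 360*I*√3) = -20 - 360*I*√3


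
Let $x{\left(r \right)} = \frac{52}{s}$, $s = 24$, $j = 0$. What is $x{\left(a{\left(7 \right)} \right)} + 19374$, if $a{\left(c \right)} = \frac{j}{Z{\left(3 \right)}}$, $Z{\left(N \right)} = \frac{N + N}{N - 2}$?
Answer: $\frac{116257}{6} \approx 19376.0$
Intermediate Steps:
$Z{\left(N \right)} = \frac{2 N}{-2 + N}$
$a{\left(c \right)} = 0$ ($a{\left(c \right)} = \frac{0}{2 \cdot 3 \frac{1}{-2 + 3}} = \frac{0}{2 \cdot 3 \cdot 1^{-1}} = \frac{0}{2 \cdot 3 \cdot 1} = \frac{0}{6} = 0 \cdot \frac{1}{6} = 0$)
$x{\left(r \right)} = \frac{13}{6}$ ($x{\left(r \right)} = \frac{52}{24} = 52 \cdot \frac{1}{24} = \frac{13}{6}$)
$x{\left(a{\left(7 \right)} \right)} + 19374 = \frac{13}{6} + 19374 = \frac{116257}{6}$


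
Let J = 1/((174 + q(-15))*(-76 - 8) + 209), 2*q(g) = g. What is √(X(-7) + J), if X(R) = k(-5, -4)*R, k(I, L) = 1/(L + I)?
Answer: √1328516110/41331 ≈ 0.88188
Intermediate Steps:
q(g) = g/2
k(I, L) = 1/(I + L)
X(R) = -R/9 (X(R) = R/(-5 - 4) = R/(-9) = -R/9)
J = -1/13777 (J = 1/((174 + (½)*(-15))*(-76 - 8) + 209) = 1/((174 - 15/2)*(-84) + 209) = 1/((333/2)*(-84) + 209) = 1/(-13986 + 209) = 1/(-13777) = -1/13777 ≈ -7.2585e-5)
√(X(-7) + J) = √(-⅑*(-7) - 1/13777) = √(7/9 - 1/13777) = √(96430/123993) = √1328516110/41331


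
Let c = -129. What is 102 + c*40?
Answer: -5058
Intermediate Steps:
102 + c*40 = 102 - 129*40 = 102 - 5160 = -5058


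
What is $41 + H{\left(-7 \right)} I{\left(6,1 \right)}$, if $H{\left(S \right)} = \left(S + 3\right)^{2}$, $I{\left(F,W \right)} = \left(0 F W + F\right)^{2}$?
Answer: $617$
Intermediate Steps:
$I{\left(F,W \right)} = F^{2}$ ($I{\left(F,W \right)} = \left(0 W + F\right)^{2} = \left(0 + F\right)^{2} = F^{2}$)
$H{\left(S \right)} = \left(3 + S\right)^{2}$
$41 + H{\left(-7 \right)} I{\left(6,1 \right)} = 41 + \left(3 - 7\right)^{2} \cdot 6^{2} = 41 + \left(-4\right)^{2} \cdot 36 = 41 + 16 \cdot 36 = 41 + 576 = 617$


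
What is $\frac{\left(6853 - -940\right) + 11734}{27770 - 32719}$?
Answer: $- \frac{19527}{4949} \approx -3.9456$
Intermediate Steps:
$\frac{\left(6853 - -940\right) + 11734}{27770 - 32719} = \frac{\left(6853 + 940\right) + 11734}{-4949} = \left(7793 + 11734\right) \left(- \frac{1}{4949}\right) = 19527 \left(- \frac{1}{4949}\right) = - \frac{19527}{4949}$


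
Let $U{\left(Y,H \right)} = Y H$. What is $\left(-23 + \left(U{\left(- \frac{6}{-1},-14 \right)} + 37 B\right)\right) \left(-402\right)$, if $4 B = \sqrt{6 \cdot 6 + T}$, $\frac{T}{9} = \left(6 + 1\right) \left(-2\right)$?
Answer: $43014 - \frac{22311 i \sqrt{10}}{2} \approx 43014.0 - 35277.0 i$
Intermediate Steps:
$T = -126$ ($T = 9 \left(6 + 1\right) \left(-2\right) = 9 \cdot 7 \left(-2\right) = 9 \left(-14\right) = -126$)
$U{\left(Y,H \right)} = H Y$
$B = \frac{3 i \sqrt{10}}{4}$ ($B = \frac{\sqrt{6 \cdot 6 - 126}}{4} = \frac{\sqrt{36 - 126}}{4} = \frac{\sqrt{-90}}{4} = \frac{3 i \sqrt{10}}{4} \approx 2.3717 i$)
$\left(-23 + \left(U{\left(- \frac{6}{-1},-14 \right)} + 37 B\right)\right) \left(-402\right) = \left(-23 - \left(14 \left(-6\right) \frac{1}{-1} - \frac{111 i \sqrt{10}}{4}\right)\right) \left(-402\right) = \left(-23 - \left(14 \left(-6\right) \left(-1\right) - \frac{111 i \sqrt{10}}{4}\right)\right) \left(-402\right) = \left(-23 + \left(\left(-14\right) 6 + \frac{111 i \sqrt{10}}{4}\right)\right) \left(-402\right) = \left(-23 - \left(84 - \frac{111 i \sqrt{10}}{4}\right)\right) \left(-402\right) = \left(-107 + \frac{111 i \sqrt{10}}{4}\right) \left(-402\right) = 43014 - \frac{22311 i \sqrt{10}}{2}$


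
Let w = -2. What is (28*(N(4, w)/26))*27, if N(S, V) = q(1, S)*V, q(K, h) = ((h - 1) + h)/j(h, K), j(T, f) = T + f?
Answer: -5292/65 ≈ -81.415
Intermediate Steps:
q(K, h) = (-1 + 2*h)/(K + h) (q(K, h) = ((h - 1) + h)/(h + K) = ((-1 + h) + h)/(K + h) = (-1 + 2*h)/(K + h))
N(S, V) = V*(-1 + 2*S)/(1 + S) (N(S, V) = ((-1 + 2*S)/(1 + S))*V = V*(-1 + 2*S)/(1 + S))
(28*(N(4, w)/26))*27 = (28*(-2*(-1 + 2*4)/(1 + 4)/26))*27 = (28*(-2*(-1 + 8)/5*(1/26)))*27 = (28*(-2*⅕*7*(1/26)))*27 = (28*(-14/5*1/26))*27 = (28*(-7/65))*27 = -196/65*27 = -5292/65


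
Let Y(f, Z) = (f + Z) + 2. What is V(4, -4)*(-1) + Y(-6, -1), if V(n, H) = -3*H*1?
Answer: -17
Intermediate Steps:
Y(f, Z) = 2 + Z + f (Y(f, Z) = (Z + f) + 2 = 2 + Z + f)
V(n, H) = -3*H
V(4, -4)*(-1) + Y(-6, -1) = -3*(-4)*(-1) + (2 - 1 - 6) = 12*(-1) - 5 = -12 - 5 = -17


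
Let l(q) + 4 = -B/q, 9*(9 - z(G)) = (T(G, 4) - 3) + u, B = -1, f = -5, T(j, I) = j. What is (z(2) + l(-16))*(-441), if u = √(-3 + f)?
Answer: -35623/16 + 98*I*√2 ≈ -2226.4 + 138.59*I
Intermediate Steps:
u = 2*I*√2 (u = √(-3 - 5) = √(-8) = 2*I*√2 ≈ 2.8284*I)
z(G) = 28/3 - G/9 - 2*I*√2/9 (z(G) = 9 - ((G - 3) + 2*I*√2)/9 = 9 - ((-3 + G) + 2*I*√2)/9 = 9 - (-3 + G + 2*I*√2)/9 = 9 + (⅓ - G/9 - 2*I*√2/9) = 28/3 - G/9 - 2*I*√2/9)
l(q) = -4 + 1/q (l(q) = -4 - (-1)/q = -4 + 1/q)
(z(2) + l(-16))*(-441) = ((28/3 - ⅑*2 - 2*I*√2/9) + (-4 + 1/(-16)))*(-441) = ((28/3 - 2/9 - 2*I*√2/9) + (-4 - 1/16))*(-441) = ((82/9 - 2*I*√2/9) - 65/16)*(-441) = (727/144 - 2*I*√2/9)*(-441) = -35623/16 + 98*I*√2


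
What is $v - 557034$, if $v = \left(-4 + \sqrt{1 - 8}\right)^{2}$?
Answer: $-557034 + \left(4 - i \sqrt{7}\right)^{2} \approx -5.5703 \cdot 10^{5} - 21.166 i$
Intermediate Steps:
$v = \left(-4 + i \sqrt{7}\right)^{2}$ ($v = \left(-4 + \sqrt{-7}\right)^{2} = \left(-4 + i \sqrt{7}\right)^{2} \approx 9.0 - 21.166 i$)
$v - 557034 = \left(4 - i \sqrt{7}\right)^{2} - 557034 = -557034 + \left(4 - i \sqrt{7}\right)^{2}$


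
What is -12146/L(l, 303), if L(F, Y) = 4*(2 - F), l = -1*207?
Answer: -6073/418 ≈ -14.529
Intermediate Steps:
l = -207
L(F, Y) = 8 - 4*F
-12146/L(l, 303) = -12146/(8 - 4*(-207)) = -12146/(8 + 828) = -12146/836 = -12146*1/836 = -6073/418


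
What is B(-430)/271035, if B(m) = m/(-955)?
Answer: 86/51767685 ≈ 1.6613e-6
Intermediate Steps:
B(m) = -m/955 (B(m) = m*(-1/955) = -m/955)
B(-430)/271035 = -1/955*(-430)/271035 = (86/191)*(1/271035) = 86/51767685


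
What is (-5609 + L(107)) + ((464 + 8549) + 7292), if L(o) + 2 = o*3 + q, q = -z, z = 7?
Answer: 11008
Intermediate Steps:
q = -7 (q = -1*7 = -7)
L(o) = -9 + 3*o (L(o) = -2 + (o*3 - 7) = -2 + (3*o - 7) = -2 + (-7 + 3*o) = -9 + 3*o)
(-5609 + L(107)) + ((464 + 8549) + 7292) = (-5609 + (-9 + 3*107)) + ((464 + 8549) + 7292) = (-5609 + (-9 + 321)) + (9013 + 7292) = (-5609 + 312) + 16305 = -5297 + 16305 = 11008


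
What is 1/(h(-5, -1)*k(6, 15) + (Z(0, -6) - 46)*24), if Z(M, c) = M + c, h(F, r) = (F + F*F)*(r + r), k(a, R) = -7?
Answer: -1/968 ≈ -0.0010331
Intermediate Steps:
h(F, r) = 2*r*(F + F²) (h(F, r) = (F + F²)*(2*r) = 2*r*(F + F²))
1/(h(-5, -1)*k(6, 15) + (Z(0, -6) - 46)*24) = 1/((2*(-5)*(-1)*(1 - 5))*(-7) + ((0 - 6) - 46)*24) = 1/((2*(-5)*(-1)*(-4))*(-7) + (-6 - 46)*24) = 1/(-40*(-7) - 52*24) = 1/(280 - 1248) = 1/(-968) = -1/968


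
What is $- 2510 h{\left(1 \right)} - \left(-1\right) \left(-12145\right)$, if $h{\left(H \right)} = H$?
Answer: $-14655$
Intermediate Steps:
$- 2510 h{\left(1 \right)} - \left(-1\right) \left(-12145\right) = \left(-2510\right) 1 - \left(-1\right) \left(-12145\right) = -2510 - 12145 = -14655$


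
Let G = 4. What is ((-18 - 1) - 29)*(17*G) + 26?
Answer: -3238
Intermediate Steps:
((-18 - 1) - 29)*(17*G) + 26 = ((-18 - 1) - 29)*(17*4) + 26 = (-19 - 29)*68 + 26 = -48*68 + 26 = -3264 + 26 = -3238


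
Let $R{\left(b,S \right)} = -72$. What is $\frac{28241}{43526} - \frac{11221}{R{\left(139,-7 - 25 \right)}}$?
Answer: $\frac{245219299}{1566936} \approx 156.5$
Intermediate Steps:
$\frac{28241}{43526} - \frac{11221}{R{\left(139,-7 - 25 \right)}} = \frac{28241}{43526} - \frac{11221}{-72} = 28241 \cdot \frac{1}{43526} - - \frac{11221}{72} = \frac{28241}{43526} + \frac{11221}{72} = \frac{245219299}{1566936}$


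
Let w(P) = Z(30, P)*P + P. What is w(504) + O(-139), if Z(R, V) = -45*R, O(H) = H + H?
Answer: -680174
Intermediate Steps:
O(H) = 2*H
w(P) = -1349*P (w(P) = (-45*30)*P + P = -1350*P + P = -1349*P)
w(504) + O(-139) = -1349*504 + 2*(-139) = -679896 - 278 = -680174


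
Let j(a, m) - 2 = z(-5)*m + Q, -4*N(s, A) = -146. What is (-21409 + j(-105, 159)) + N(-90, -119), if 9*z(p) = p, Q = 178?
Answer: -127685/6 ≈ -21281.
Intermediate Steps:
z(p) = p/9
N(s, A) = 73/2 (N(s, A) = -¼*(-146) = 73/2)
j(a, m) = 180 - 5*m/9 (j(a, m) = 2 + (((⅑)*(-5))*m + 178) = 2 + (-5*m/9 + 178) = 2 + (178 - 5*m/9) = 180 - 5*m/9)
(-21409 + j(-105, 159)) + N(-90, -119) = (-21409 + (180 - 5/9*159)) + 73/2 = (-21409 + (180 - 265/3)) + 73/2 = (-21409 + 275/3) + 73/2 = -63952/3 + 73/2 = -127685/6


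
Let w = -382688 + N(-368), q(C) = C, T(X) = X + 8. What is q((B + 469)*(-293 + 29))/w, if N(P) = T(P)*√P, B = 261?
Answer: 144046155/286128512 - 542025*I*√23/286128512 ≈ 0.50343 - 0.0090849*I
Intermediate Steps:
T(X) = 8 + X
N(P) = √P*(8 + P) (N(P) = (8 + P)*√P = √P*(8 + P))
w = -382688 - 1440*I*√23 (w = -382688 + √(-368)*(8 - 368) = -382688 + (4*I*√23)*(-360) = -382688 - 1440*I*√23 ≈ -3.8269e+5 - 6906.0*I)
q((B + 469)*(-293 + 29))/w = ((261 + 469)*(-293 + 29))/(-382688 - 1440*I*√23) = (730*(-264))/(-382688 - 1440*I*√23) = -192720/(-382688 - 1440*I*√23)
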